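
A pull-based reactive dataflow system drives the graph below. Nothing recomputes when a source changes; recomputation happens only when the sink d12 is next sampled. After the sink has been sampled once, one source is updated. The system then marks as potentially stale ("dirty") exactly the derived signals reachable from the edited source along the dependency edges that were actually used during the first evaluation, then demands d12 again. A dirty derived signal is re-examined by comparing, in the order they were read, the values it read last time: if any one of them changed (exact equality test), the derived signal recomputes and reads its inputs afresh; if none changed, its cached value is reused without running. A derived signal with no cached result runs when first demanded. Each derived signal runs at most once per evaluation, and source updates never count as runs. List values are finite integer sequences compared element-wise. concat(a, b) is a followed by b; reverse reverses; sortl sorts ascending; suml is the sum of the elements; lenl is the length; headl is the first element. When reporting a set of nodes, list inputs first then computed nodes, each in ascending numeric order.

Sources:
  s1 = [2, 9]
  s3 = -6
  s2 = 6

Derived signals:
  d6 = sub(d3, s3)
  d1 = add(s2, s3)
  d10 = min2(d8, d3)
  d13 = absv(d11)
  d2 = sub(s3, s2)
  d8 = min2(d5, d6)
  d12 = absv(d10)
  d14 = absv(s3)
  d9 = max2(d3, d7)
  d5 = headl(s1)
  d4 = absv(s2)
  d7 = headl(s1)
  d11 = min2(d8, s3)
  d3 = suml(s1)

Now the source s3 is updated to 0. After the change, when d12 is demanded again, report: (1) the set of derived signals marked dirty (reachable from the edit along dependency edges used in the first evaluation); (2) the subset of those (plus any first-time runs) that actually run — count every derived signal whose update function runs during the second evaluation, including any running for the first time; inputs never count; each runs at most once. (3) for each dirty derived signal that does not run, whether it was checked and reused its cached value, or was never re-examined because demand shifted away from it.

Marked dirty: d6, d8, d10, d12.
Derived signals that run: d6, d8 — 2 in total.
Checked but reused from cache: d10, d12.
Key observation: the change is absorbed at d8 — it re-runs but produces the same value, and the output's value is unchanged.

First evaluation (everything demanded from the output):
  d3 = suml([2, 9]) = 11
  d5 = headl([2, 9]) = 2
  d6 = sub(11, -6) = 17
  d8 = min2(2, 17) = 2
  d10 = min2(2, 11) = 2
  d12 = absv(2) = 2

Propagation after the edit:
  d6: runs — s3 -6->0; result 11.
  d8: runs — d6 17->11; result 2 (same value as before).
  d10: checked — values it read are unchanged (d8 unchanged, d3 unchanged); reused cached 2 without running.
  d12: checked — values it read are unchanged (d10 unchanged); reused cached 2 without running.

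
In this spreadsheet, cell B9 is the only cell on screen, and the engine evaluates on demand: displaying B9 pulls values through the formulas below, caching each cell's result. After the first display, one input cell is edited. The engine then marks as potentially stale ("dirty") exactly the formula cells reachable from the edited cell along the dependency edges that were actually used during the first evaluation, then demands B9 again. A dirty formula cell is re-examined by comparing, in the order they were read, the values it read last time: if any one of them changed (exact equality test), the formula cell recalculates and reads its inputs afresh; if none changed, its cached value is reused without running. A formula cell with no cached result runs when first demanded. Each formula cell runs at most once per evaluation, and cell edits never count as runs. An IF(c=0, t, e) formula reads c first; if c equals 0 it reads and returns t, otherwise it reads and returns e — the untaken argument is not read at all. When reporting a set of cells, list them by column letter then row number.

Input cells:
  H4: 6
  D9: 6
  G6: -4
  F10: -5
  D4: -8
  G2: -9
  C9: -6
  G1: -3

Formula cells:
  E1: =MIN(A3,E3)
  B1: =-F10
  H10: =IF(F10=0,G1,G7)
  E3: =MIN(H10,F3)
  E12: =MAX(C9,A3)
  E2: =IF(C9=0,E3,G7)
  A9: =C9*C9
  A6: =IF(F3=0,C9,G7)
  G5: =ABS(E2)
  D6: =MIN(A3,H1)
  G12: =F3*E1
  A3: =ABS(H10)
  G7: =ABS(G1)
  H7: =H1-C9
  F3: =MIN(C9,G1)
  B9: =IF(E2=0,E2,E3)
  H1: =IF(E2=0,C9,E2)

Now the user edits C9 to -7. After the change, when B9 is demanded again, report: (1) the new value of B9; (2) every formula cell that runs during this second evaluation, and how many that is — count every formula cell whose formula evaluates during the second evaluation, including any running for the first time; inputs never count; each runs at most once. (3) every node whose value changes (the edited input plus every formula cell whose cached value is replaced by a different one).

Initial pass — values computed on the first demand:
  F3 = MIN(-6, -3) = -6
  G7 = ABS(-3) = 3
  H10 = IF(F10=0: F10=-5 -> else branch G7) = 3
  E3 = MIN(3, -6) = -6
  E2 = IF(C9=0: C9=-6 -> else branch G7) = 3
  B9 = IF(E2=0: E2=3 -> else branch E3) = -6

Second demand — change propagation:
  F3: re-runs because C9 -6->-7; new result -7.
  E3: re-runs because F3 -6->-7; new result -7.
  E2: re-runs because C9 -6->-7; new result 3 (unchanged).
  B9: re-runs because E3 -6->-7; new result -7.

B9 now evaluates to -7.
Run set: B9, E2, E3, F3 (4 run).
Changed values: B9, C9, E3, F3.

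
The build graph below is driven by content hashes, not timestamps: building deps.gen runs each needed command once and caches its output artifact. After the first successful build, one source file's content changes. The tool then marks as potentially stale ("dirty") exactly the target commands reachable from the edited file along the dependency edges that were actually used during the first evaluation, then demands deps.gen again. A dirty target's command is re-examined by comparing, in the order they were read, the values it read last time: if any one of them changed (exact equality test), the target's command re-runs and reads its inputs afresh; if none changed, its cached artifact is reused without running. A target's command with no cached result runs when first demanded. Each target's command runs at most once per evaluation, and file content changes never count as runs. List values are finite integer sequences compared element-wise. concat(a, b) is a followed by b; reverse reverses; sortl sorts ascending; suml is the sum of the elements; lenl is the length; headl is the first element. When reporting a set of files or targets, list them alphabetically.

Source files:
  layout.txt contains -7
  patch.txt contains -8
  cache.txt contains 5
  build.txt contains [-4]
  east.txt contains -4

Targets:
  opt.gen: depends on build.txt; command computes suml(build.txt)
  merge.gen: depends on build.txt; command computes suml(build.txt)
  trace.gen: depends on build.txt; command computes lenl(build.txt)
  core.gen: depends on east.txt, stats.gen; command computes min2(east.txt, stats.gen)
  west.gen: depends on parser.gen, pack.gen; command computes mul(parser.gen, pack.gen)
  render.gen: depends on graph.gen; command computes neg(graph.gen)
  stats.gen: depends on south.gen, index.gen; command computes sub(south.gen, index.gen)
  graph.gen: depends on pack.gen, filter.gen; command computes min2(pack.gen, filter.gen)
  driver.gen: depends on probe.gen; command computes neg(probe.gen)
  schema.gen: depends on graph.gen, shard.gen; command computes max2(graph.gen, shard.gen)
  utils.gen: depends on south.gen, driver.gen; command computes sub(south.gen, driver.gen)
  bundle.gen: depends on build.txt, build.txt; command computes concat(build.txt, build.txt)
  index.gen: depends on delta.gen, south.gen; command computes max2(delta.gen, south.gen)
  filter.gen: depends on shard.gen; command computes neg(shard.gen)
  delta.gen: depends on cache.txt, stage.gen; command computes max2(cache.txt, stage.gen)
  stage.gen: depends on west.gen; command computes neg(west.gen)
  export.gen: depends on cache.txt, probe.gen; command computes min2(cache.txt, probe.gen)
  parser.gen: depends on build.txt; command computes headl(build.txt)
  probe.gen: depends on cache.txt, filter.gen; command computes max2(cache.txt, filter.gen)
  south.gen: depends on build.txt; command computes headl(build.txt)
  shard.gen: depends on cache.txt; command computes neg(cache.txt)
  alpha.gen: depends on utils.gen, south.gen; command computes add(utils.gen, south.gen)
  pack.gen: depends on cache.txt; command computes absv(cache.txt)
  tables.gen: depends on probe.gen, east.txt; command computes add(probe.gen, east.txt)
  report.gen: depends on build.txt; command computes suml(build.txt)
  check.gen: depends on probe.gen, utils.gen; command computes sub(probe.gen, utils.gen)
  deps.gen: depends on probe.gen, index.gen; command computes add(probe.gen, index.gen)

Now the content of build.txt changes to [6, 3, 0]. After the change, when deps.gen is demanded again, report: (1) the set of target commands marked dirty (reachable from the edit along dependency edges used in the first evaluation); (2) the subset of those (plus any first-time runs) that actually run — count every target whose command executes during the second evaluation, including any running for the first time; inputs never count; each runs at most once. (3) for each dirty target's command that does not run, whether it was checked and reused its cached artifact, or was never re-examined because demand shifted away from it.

Dirty set: delta.gen, deps.gen, index.gen, parser.gen, south.gen, stage.gen, west.gen.
Run set: delta.gen, deps.gen, index.gen, parser.gen, south.gen, stage.gen, west.gen (7 run).
All dirty target commands ended up running.

Initial pass — values computed on the first demand:
  pack.gen = absv(5) = 5
  parser.gen = headl([-4]) = -4
  shard.gen = neg(5) = -5
  filter.gen = neg(-5) = 5
  probe.gen = max2(5, 5) = 5
  south.gen = headl([-4]) = -4
  west.gen = mul(-4, 5) = -20
  stage.gen = neg(-20) = 20
  delta.gen = max2(5, 20) = 20
  index.gen = max2(20, -4) = 20
  deps.gen = add(5, 20) = 25

Second demand — change propagation:
  parser.gen: re-runs because build.txt [-4]->[6, 3, 0]; new result 6.
  south.gen: re-runs because build.txt [-4]->[6, 3, 0]; new result 6.
  west.gen: re-runs because parser.gen -4->6; new result 30.
  stage.gen: re-runs because west.gen -20->30; new result -30.
  delta.gen: re-runs because stage.gen 20->-30; new result 5.
  index.gen: re-runs because delta.gen 20->5; south.gen -4->6; new result 6.
  deps.gen: re-runs because index.gen 20->6; new result 11.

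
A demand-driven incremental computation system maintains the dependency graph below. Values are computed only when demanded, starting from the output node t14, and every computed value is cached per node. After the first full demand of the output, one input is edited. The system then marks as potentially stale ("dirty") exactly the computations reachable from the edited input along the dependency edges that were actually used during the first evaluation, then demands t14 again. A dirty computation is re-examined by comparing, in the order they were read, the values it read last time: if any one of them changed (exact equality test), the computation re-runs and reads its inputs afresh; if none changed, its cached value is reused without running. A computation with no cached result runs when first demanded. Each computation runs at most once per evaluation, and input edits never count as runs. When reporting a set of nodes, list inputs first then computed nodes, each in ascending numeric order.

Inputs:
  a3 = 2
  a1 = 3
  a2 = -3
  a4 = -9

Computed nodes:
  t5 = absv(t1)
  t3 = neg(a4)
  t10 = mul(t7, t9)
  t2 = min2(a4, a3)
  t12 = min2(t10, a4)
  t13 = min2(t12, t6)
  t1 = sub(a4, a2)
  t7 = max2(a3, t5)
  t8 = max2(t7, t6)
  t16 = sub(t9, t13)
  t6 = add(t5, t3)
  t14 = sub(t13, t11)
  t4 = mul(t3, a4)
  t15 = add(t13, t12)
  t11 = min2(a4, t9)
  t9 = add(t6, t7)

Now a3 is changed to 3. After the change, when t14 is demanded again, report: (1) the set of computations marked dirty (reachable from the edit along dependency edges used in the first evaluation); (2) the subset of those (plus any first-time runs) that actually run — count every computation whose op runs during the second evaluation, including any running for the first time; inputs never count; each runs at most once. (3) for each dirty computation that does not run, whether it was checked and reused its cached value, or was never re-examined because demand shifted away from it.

First evaluation (everything demanded from the output):
  t1 = sub(-9, -3) = -6
  t3 = neg(-9) = 9
  t5 = absv(-6) = 6
  t6 = add(6, 9) = 15
  t7 = max2(2, 6) = 6
  t9 = add(15, 6) = 21
  t10 = mul(6, 21) = 126
  t11 = min2(-9, 21) = -9
  t12 = min2(126, -9) = -9
  t13 = min2(-9, 15) = -9
  t14 = sub(-9, -9) = 0

Propagation after the edit:
  t7: runs — a3 2->3; result 6 (same value as before).
  t9: checked — values it read are unchanged (t6 unchanged, t7 unchanged); reused cached 21 without running.
  t10: checked — values it read are unchanged (t7 unchanged, t9 unchanged); reused cached 126 without running.
  t11: checked — values it read are unchanged (a4 unchanged, t9 unchanged); reused cached -9 without running.
  t12: checked — values it read are unchanged (t10 unchanged, a4 unchanged); reused cached -9 without running.
  t13: checked — values it read are unchanged (t12 unchanged, t6 unchanged); reused cached -9 without running.
  t14: checked — values it read are unchanged (t13 unchanged, t11 unchanged); reused cached 0 without running.

Key observation: the change is absorbed at t7 — it re-runs but produces the same value, and the output's value is unchanged.

Marked dirty: t7, t9, t10, t11, t12, t13, t14.
Computations that run: t7 — 1 in total.
Checked but reused from cache: t9, t10, t11, t12, t13, t14.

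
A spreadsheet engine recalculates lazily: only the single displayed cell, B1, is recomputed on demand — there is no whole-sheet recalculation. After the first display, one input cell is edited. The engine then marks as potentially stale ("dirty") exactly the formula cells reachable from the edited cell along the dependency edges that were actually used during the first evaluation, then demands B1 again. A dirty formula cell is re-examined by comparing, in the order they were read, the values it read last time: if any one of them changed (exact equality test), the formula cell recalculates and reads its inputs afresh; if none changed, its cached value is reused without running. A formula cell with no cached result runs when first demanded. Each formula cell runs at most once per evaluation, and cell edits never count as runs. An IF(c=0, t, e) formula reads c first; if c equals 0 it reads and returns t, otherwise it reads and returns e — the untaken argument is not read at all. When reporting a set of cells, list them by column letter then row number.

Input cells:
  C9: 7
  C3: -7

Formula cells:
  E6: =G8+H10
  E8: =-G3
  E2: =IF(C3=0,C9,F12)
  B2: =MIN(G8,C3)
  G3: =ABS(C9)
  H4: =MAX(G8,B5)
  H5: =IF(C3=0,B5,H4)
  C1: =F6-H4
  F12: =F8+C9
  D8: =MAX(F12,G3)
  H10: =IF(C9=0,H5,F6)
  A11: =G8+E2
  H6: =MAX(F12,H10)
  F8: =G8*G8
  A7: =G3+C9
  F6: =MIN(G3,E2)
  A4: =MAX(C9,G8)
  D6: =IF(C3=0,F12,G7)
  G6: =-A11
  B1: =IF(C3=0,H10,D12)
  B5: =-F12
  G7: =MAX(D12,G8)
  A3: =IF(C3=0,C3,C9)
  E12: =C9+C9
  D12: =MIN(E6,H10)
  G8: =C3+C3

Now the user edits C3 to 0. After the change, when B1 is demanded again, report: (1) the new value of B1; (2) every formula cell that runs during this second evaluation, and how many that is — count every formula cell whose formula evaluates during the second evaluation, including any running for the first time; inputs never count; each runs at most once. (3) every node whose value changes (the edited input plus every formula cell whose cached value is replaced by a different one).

New value of B1: 7.
Formula cells that run: B1, E2, F6 — 3 in total.
Values that change: B1, C3, E2.
Key observation: a condition flipped, so demand moved to the other branch — D12, E6, F8, F12, G8 are never re-examined.

First evaluation (everything demanded from the output):
  G3 = ABS(7) = 7
  G8 = -7 + -7 = -14
  F8 = -14 * -14 = 196
  F12 = 196 + 7 = 203
  E2 = IF(C3=0: C3=-7 -> else branch F12) = 203
  F6 = MIN(7, 203) = 7
  H10 = IF(C9=0: C9=7 -> else branch F6) = 7
  E6 = -14 + 7 = -7
  D12 = MIN(-7, 7) = -7
  B1 = IF(C3=0: C3=-7 -> else branch D12) = -7

Propagation after the edit:
  G8: marked dirty but never re-examined — demand shifted away from it.
  F8: marked dirty but never re-examined — demand shifted away from it.
  F12: marked dirty but never re-examined — demand shifted away from it.
  E2: runs — C3 -7->0; result 7.
  F6: runs — E2 203->7; result 7 (same value as before).
  H10: checked — values it read are unchanged (C9 unchanged, F6 unchanged); reused cached 7 without running.
  E6: marked dirty but never re-examined — demand shifted away from it.
  D12: marked dirty but never re-examined — demand shifted away from it.
  B1: runs — C3 -7->0; result 7.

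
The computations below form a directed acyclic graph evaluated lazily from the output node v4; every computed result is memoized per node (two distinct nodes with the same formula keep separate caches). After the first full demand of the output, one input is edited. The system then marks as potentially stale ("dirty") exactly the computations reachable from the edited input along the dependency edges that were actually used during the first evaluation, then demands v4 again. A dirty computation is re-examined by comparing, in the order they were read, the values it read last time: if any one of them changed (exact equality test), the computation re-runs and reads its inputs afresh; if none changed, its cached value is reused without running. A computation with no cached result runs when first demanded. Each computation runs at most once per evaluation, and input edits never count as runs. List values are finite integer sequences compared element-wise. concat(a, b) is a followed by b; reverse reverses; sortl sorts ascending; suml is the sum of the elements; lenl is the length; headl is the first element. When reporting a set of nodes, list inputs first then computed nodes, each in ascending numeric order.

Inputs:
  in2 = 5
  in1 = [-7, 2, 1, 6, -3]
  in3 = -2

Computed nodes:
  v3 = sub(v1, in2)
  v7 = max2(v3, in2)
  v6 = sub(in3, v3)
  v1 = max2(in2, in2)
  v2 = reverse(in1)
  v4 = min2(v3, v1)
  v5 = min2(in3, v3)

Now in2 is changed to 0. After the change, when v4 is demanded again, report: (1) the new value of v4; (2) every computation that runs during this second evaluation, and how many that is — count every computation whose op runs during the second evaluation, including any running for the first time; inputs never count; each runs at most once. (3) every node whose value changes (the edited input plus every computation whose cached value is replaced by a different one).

First demand of the output computes:
  v1 = max2(5, 5) = 5
  v3 = sub(5, 5) = 0
  v4 = min2(0, 5) = 0

After the edit, cleaning proceeds:
  v1: a read changed (in2 5->0; in2 5->0) — executes, giving 0.
  v3: a read changed (v1 5->0; in2 5->0) — executes, giving 0 — identical to its old value.
  v4: a read changed (v1 5->0) — executes, giving 0 — identical to its old value.

Demanding v4 again yields 0.
3 computations run: v1, v3, v4.
The nodes whose values change: in2, v1.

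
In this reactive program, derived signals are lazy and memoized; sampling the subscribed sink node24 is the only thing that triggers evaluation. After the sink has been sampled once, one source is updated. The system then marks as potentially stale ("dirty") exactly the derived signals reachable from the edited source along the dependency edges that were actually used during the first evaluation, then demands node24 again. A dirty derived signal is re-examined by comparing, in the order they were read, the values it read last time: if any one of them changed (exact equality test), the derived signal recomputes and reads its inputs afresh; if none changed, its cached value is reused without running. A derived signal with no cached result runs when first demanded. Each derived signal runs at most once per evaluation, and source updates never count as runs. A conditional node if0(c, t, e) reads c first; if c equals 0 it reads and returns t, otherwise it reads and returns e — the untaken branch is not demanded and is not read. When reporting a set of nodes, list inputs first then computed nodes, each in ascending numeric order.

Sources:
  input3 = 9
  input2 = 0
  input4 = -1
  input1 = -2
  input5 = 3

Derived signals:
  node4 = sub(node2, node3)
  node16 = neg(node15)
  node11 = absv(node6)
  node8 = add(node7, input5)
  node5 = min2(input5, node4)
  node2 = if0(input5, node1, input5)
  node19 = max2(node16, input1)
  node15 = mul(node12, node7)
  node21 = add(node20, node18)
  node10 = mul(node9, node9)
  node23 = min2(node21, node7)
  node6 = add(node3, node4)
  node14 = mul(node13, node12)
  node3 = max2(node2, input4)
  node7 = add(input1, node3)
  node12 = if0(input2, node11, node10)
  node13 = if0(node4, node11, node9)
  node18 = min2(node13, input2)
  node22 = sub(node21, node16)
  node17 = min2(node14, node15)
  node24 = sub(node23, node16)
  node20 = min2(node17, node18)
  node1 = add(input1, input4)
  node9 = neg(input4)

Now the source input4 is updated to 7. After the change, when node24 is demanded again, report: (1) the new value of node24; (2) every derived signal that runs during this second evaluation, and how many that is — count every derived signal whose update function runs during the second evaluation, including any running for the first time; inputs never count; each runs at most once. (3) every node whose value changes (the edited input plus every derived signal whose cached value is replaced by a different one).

Demanding node24 again yields -13.
15 derived signals run: node3, node4, node6, node7, node9, node13, node14, node15, node16, node17, node18, node20, node21, node23, node24.
The nodes whose values change: input4, node3, node4, node7, node13, node14, node15, node16, node17, node18, node20, node21, node23, node24.
Note the branch switch — node9 had no cache and runs now for the first time.

First demand of the output computes:
  node2 = if0(input5=3 -> else branch input5) = 3
  node3 = max2(3, -1) = 3
  node4 = sub(3, 3) = 0
  node6 = add(3, 0) = 3
  node7 = add(-2, 3) = 1
  node11 = absv(3) = 3
  node12 = if0(input2=0 -> then branch node11) = 3
  node13 = if0(node4=0 -> then branch node11) = 3
  node14 = mul(3, 3) = 9
  node15 = mul(3, 1) = 3
  node16 = neg(3) = -3
  node17 = min2(9, 3) = 3
  node18 = min2(3, 0) = 0
  node20 = min2(3, 0) = 0
  node21 = add(0, 0) = 0
  node23 = min2(0, 1) = 0
  node24 = sub(0, -3) = 3

After the edit, cleaning proceeds:
  node3: a read changed (input4 -1->7) — executes, giving 7.
  node4: a read changed (node3 3->7) — executes, giving -4.
  node6: a read changed (node3 3->7; node4 0->-4) — executes, giving 3 — identical to its old value.
  node7: a read changed (node3 3->7) — executes, giving 5.
  node9: had never run; runs now, result -7.
  node11: dirty, but its reads are unchanged (node6 unchanged); cached 3 stands.
  node12: dirty, but its reads are unchanged (input2 unchanged, node11 unchanged); cached 3 stands.
  node13: a read changed (node4 0->-4) — executes, giving -7.
  node14: a read changed (node13 3->-7) — executes, giving -21.
  node15: a read changed (node7 1->5) — executes, giving 15.
  node16: a read changed (node15 3->15) — executes, giving -15.
  node17: a read changed (node14 9->-21; node15 3->15) — executes, giving -21.
  node18: a read changed (node13 3->-7) — executes, giving -7.
  node20: a read changed (node17 3->-21; node18 0->-7) — executes, giving -21.
  node21: a read changed (node20 0->-21; node18 0->-7) — executes, giving -28.
  node23: a read changed (node21 0->-28; node7 1->5) — executes, giving -28.
  node24: a read changed (node23 0->-28; node16 -3->-15) — executes, giving -13.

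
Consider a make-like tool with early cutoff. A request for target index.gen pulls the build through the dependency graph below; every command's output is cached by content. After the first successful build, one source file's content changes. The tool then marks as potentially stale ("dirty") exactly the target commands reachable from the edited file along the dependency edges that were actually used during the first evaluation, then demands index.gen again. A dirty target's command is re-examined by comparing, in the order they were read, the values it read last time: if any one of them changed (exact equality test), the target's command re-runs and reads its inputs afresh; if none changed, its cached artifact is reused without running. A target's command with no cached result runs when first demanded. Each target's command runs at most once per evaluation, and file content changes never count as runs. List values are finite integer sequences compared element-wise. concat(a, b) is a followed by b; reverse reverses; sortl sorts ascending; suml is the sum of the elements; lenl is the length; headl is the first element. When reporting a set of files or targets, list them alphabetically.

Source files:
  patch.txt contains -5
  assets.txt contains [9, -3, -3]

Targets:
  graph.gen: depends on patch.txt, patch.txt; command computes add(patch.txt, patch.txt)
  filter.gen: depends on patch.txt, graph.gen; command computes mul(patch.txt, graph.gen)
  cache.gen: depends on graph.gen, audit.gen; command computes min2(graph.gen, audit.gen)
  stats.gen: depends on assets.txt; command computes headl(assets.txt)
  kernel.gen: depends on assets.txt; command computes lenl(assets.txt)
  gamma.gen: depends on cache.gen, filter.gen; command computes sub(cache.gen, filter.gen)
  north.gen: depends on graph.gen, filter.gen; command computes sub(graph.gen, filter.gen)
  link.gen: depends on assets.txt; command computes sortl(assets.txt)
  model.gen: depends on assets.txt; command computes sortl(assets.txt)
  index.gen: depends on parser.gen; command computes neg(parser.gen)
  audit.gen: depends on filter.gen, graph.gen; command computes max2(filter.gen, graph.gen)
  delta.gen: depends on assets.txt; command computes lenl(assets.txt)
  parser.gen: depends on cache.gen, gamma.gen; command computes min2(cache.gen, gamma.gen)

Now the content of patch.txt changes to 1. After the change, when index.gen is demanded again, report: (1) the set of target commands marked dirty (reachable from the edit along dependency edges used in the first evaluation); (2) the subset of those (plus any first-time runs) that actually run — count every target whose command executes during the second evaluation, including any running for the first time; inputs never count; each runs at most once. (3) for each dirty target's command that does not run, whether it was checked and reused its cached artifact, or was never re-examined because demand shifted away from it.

The edit dirties: audit.gen, cache.gen, filter.gen, gamma.gen, graph.gen, index.gen, parser.gen.
7 target commands run: audit.gen, cache.gen, filter.gen, gamma.gen, graph.gen, index.gen, parser.gen.
No dirty target's command escaped a run.

First demand of the output computes:
  graph.gen = add(-5, -5) = -10
  filter.gen = mul(-5, -10) = 50
  audit.gen = max2(50, -10) = 50
  cache.gen = min2(-10, 50) = -10
  gamma.gen = sub(-10, 50) = -60
  parser.gen = min2(-10, -60) = -60
  index.gen = neg(-60) = 60

After the edit, cleaning proceeds:
  graph.gen: a read changed (patch.txt -5->1; patch.txt -5->1) — executes, giving 2.
  filter.gen: a read changed (patch.txt -5->1; graph.gen -10->2) — executes, giving 2.
  audit.gen: a read changed (filter.gen 50->2; graph.gen -10->2) — executes, giving 2.
  cache.gen: a read changed (graph.gen -10->2; audit.gen 50->2) — executes, giving 2.
  gamma.gen: a read changed (cache.gen -10->2; filter.gen 50->2) — executes, giving 0.
  parser.gen: a read changed (cache.gen -10->2; gamma.gen -60->0) — executes, giving 0.
  index.gen: a read changed (parser.gen -60->0) — executes, giving 0.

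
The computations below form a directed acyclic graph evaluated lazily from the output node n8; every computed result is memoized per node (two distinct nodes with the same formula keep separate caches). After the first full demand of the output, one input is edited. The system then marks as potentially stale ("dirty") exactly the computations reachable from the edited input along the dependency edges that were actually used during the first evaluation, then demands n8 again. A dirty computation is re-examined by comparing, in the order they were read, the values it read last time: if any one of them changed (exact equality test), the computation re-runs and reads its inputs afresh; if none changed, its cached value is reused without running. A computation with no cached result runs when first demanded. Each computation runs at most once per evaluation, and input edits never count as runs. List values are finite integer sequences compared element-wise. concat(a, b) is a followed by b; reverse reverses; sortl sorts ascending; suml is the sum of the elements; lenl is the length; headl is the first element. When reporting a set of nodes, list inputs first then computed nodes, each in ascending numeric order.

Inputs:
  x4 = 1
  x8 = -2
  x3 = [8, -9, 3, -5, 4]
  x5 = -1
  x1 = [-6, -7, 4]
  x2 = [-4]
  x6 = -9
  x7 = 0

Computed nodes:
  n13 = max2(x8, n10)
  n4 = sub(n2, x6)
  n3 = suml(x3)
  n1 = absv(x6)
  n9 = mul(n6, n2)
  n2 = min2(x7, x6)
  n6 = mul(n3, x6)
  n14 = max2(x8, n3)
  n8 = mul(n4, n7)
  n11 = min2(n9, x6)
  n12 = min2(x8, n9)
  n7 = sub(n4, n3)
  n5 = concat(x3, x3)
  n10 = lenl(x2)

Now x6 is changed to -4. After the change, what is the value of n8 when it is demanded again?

First demand of the output computes:
  n2 = min2(0, -9) = -9
  n3 = suml([8, -9, 3, -5, 4]) = 1
  n4 = sub(-9, -9) = 0
  n7 = sub(0, 1) = -1
  n8 = mul(0, -1) = 0

After the edit, cleaning proceeds:
  n2: a read changed (x6 -9->-4) — executes, giving -4.
  n4: a read changed (n2 -9->-4; x6 -9->-4) — executes, giving 0 — identical to its old value.
  n7: dirty, but its reads are unchanged (n4 unchanged, n3 unchanged); cached -1 stands.
  n8: dirty, but its reads are unchanged (n4 unchanged, n7 unchanged); cached 0 stands.

Note the absorption at n4: it re-runs yet its value is the same, leaving the output's value untouched.

Demanding n8 again yields 0.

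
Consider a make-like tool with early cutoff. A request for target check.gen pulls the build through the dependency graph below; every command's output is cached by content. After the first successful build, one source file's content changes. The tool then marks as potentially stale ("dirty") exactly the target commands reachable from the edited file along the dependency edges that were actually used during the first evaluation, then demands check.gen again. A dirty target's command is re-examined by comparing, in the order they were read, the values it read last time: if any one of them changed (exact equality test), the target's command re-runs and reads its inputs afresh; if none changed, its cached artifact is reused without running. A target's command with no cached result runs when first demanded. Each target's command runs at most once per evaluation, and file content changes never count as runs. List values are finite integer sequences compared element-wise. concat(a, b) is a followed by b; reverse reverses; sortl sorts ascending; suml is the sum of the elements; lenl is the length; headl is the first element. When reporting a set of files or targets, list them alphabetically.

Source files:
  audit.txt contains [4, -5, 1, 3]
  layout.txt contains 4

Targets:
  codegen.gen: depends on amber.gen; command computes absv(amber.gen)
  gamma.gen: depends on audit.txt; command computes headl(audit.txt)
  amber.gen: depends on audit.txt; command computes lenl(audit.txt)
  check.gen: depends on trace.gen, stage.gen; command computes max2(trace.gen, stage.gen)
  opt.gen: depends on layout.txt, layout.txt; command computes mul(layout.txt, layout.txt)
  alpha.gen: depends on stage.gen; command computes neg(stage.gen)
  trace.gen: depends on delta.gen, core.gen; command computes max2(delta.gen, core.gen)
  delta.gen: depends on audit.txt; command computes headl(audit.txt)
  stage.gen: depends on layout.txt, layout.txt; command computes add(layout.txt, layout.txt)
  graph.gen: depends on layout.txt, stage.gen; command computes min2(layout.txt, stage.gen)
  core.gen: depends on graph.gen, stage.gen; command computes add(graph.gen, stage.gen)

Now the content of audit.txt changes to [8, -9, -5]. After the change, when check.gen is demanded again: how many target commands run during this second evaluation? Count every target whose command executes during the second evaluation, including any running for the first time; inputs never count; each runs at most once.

2 target commands run: delta.gen, trace.gen.
Note the absorption at trace.gen: it re-runs yet its value is the same, leaving the output's value untouched.

First demand of the output computes:
  delta.gen = headl([4, -5, 1, 3]) = 4
  stage.gen = add(4, 4) = 8
  graph.gen = min2(4, 8) = 4
  core.gen = add(4, 8) = 12
  trace.gen = max2(4, 12) = 12
  check.gen = max2(12, 8) = 12

After the edit, cleaning proceeds:
  delta.gen: a read changed (audit.txt [4, -5, 1, 3]->[8, -9, -5]) — executes, giving 8.
  trace.gen: a read changed (delta.gen 4->8) — executes, giving 12 — identical to its old value.
  check.gen: dirty, but its reads are unchanged (trace.gen unchanged, stage.gen unchanged); cached 12 stands.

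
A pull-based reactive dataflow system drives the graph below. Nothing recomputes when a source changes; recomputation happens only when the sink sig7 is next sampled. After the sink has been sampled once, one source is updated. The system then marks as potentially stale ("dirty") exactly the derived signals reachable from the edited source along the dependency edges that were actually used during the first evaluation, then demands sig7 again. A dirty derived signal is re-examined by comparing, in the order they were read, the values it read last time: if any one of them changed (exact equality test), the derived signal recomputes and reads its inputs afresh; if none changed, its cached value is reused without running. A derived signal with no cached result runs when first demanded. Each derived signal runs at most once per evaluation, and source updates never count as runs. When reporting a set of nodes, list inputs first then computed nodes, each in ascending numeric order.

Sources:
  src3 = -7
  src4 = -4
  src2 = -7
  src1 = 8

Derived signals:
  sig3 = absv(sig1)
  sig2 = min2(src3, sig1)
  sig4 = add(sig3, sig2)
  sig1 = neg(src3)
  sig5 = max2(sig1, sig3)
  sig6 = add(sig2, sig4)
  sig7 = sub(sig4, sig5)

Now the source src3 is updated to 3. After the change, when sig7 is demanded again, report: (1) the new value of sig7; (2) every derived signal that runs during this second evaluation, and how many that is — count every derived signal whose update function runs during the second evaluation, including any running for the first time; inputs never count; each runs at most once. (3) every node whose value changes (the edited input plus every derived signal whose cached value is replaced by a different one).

New value of sig7: -3.
Derived signals that run: sig1, sig2, sig3, sig4, sig5, sig7 — 6 in total.
Values that change: src3, sig1, sig2, sig3, sig5, sig7.

First evaluation (everything demanded from the output):
  sig1 = neg(-7) = 7
  sig2 = min2(-7, 7) = -7
  sig3 = absv(7) = 7
  sig4 = add(7, -7) = 0
  sig5 = max2(7, 7) = 7
  sig7 = sub(0, 7) = -7

Propagation after the edit:
  sig1: runs — src3 -7->3; result -3.
  sig2: runs — src3 -7->3; sig1 7->-3; result -3.
  sig3: runs — sig1 7->-3; result 3.
  sig4: runs — sig3 7->3; sig2 -7->-3; result 0 (same value as before).
  sig5: runs — sig1 7->-3; sig3 7->3; result 3.
  sig7: runs — sig5 7->3; result -3.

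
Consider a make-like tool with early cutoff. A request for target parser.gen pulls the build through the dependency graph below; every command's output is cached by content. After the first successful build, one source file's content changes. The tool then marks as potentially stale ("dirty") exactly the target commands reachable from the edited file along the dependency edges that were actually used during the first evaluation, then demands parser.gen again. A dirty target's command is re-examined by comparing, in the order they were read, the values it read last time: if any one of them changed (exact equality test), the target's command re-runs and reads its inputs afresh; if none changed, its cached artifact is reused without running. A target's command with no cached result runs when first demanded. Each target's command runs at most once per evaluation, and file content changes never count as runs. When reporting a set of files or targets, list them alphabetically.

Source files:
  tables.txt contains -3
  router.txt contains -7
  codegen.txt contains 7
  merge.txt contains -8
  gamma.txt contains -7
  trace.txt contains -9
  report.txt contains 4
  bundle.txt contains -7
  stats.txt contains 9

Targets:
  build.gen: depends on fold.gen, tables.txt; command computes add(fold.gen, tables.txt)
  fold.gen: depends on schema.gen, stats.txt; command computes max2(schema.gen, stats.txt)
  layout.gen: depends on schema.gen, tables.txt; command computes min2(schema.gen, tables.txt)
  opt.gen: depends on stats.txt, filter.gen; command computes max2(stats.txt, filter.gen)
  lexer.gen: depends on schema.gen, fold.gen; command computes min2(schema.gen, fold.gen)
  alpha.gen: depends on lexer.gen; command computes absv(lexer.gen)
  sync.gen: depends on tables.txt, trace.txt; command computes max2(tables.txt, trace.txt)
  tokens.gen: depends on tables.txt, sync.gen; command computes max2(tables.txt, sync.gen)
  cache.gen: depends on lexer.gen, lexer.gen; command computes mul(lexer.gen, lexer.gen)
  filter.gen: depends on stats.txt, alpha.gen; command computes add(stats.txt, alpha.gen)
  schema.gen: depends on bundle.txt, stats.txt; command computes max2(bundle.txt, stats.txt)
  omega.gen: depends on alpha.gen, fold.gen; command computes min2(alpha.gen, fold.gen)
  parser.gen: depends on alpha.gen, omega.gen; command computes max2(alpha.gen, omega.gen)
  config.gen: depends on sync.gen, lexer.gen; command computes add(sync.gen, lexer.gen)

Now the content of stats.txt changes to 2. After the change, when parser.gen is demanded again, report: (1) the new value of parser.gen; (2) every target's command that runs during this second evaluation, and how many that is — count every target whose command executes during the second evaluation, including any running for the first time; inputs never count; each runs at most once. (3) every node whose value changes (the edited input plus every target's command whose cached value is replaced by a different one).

Demanding parser.gen again yields 2.
6 target commands run: alpha.gen, fold.gen, lexer.gen, omega.gen, parser.gen, schema.gen.
The nodes whose values change: alpha.gen, fold.gen, lexer.gen, omega.gen, parser.gen, schema.gen, stats.txt.

First demand of the output computes:
  schema.gen = max2(-7, 9) = 9
  fold.gen = max2(9, 9) = 9
  lexer.gen = min2(9, 9) = 9
  alpha.gen = absv(9) = 9
  omega.gen = min2(9, 9) = 9
  parser.gen = max2(9, 9) = 9

After the edit, cleaning proceeds:
  schema.gen: a read changed (stats.txt 9->2) — executes, giving 2.
  fold.gen: a read changed (schema.gen 9->2; stats.txt 9->2) — executes, giving 2.
  lexer.gen: a read changed (schema.gen 9->2; fold.gen 9->2) — executes, giving 2.
  alpha.gen: a read changed (lexer.gen 9->2) — executes, giving 2.
  omega.gen: a read changed (alpha.gen 9->2; fold.gen 9->2) — executes, giving 2.
  parser.gen: a read changed (alpha.gen 9->2; omega.gen 9->2) — executes, giving 2.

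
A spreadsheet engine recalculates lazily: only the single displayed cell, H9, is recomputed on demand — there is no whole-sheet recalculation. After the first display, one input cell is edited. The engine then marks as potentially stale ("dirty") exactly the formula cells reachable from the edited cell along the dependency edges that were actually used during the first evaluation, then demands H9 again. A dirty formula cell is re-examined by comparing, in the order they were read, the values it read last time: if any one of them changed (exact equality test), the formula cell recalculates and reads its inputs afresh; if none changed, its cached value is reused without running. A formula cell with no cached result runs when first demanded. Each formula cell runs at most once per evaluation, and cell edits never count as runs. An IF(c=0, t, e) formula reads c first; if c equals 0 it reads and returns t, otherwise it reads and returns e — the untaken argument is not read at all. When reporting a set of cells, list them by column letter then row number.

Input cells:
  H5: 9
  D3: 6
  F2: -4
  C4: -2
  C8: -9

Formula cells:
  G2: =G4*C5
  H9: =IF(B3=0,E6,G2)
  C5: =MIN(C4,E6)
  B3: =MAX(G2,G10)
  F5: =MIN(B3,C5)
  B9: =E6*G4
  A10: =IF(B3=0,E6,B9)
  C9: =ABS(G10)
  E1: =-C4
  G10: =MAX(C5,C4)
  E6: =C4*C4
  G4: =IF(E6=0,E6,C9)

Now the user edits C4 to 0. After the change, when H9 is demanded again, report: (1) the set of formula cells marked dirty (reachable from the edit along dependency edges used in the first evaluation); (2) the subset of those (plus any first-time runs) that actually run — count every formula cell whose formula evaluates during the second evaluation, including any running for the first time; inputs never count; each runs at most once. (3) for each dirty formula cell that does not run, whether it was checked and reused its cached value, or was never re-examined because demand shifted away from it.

First evaluation (everything demanded from the output):
  E6 = -2 * -2 = 4
  C5 = MIN(-2, 4) = -2
  G10 = MAX(-2, -2) = -2
  C9 = ABS(-2) = 2
  G4 = IF(E6=0: E6=4 -> else branch C9) = 2
  G2 = 2 * -2 = -4
  B3 = MAX(-4, -2) = -2
  H9 = IF(B3=0: B3=-2 -> else branch G2) = -4

Propagation after the edit:
  E6: runs — C4 -2->0; C4 -2->0; result 0.
  C5: runs — C4 -2->0; E6 4->0; result 0.
  G10: runs — C5 -2->0; C4 -2->0; result 0.
  C9: marked dirty but never re-examined — demand shifted away from it.
  G4: runs — E6 4->0; result 0.
  G2: runs — G4 2->0; C5 -2->0; result 0.
  B3: runs — G2 -4->0; G10 -2->0; result 0.
  H9: runs — B3 -2->0; G2 -4->0; result 0.

Key observation: a condition flipped, so demand moved to the other branch — C9 is never re-examined.

Marked dirty: B3, C5, C9, E6, G2, G4, G10, H9.
Formula cells that run: B3, C5, E6, G2, G4, G10, H9 — 7 in total.
Never re-examined (demand shifted away): C9.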